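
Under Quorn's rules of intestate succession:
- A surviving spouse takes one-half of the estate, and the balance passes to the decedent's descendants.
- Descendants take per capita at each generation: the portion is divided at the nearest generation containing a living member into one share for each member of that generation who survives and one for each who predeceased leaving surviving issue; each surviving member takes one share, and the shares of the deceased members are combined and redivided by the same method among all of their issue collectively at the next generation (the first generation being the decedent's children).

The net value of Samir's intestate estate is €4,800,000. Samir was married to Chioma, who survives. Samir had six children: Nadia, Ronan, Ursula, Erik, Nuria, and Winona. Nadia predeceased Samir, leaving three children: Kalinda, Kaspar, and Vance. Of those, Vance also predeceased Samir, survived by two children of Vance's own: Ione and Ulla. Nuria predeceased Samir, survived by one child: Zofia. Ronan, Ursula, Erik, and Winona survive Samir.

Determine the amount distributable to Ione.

Chioma takes one-half of €4,800,000 = €2,400,000. The remaining €2,400,000 passes to the descendants.
The descendants' portion (€2,400,000) is divided at the children's generation into 6 shares of €400,000. Ronan, Ursula, Erik, and Winona each take €400,000. The 2 shares of the deceased (Nadia and Nuria) are combined into a pool of €800,000.
That pool (€800,000) is divided at the grandchildren's generation into 4 shares of €200,000. Kalinda, Kaspar, and Zofia each take €200,000. The remaining share for the deceased Vance (€200,000) is carried to the next generation.
That pool (€200,000) is divided at the great-grandchildren's generation equally among Ione and Ulla: €100,000 each.

Ione receives €100,000.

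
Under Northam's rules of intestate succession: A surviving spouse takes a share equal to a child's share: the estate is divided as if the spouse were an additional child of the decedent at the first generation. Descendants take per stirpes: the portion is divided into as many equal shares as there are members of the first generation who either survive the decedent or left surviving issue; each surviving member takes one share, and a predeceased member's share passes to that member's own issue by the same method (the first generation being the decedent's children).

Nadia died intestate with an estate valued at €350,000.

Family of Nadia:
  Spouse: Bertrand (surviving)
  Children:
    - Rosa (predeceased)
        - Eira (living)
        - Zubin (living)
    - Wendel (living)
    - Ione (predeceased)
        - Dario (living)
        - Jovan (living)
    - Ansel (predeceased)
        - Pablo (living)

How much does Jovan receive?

The spouse counts as an additional share at the children's level, so there are 5 primary shares of €70,000. Bertrand takes one such share (€70,000).
The children's combined portion (€280,000) is divided into 4 shares of €70,000: Wendel takes €70,000; Rosa's €70,000 share passes to Rosa's issue; Ione's €70,000 share passes to Ione's issue; Ansel's €70,000 share passes to Ansel's issue.
Rosa's share (€70,000) is divided into 2 shares of €35,000: Eira and Zubin each take €35,000.
Ione's share (€70,000) is divided into 2 shares of €35,000: Dario and Jovan each take €35,000.
Ansel's share (€70,000) passes entirely to Pablo.

Jovan receives €35,000.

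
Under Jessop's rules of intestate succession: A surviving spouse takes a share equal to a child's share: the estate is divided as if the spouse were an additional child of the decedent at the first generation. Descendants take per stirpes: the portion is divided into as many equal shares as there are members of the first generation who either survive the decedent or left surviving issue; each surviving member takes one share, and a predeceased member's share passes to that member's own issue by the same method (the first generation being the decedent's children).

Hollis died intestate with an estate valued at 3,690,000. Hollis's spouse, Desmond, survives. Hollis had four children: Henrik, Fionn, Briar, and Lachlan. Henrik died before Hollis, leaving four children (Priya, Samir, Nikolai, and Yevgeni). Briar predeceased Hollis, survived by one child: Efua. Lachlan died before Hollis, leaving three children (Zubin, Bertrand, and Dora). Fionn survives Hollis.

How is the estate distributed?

The spouse counts as an additional share at the children's level, so there are 5 primary shares of 738,000. Desmond takes one such share (738,000).
The children's combined portion (2,952,000) is divided into 4 shares of 738,000: Fionn takes 738,000; Henrik's 738,000 share passes to Henrik's issue; Briar's 738,000 share passes to Briar's issue; Lachlan's 738,000 share passes to Lachlan's issue.
Henrik's share (738,000) is divided into 4 shares of 184,500: Priya, Samir, Nikolai, and Yevgeni each take 184,500.
Briar's share (738,000) passes entirely to Efua.
Lachlan's share (738,000) is divided into 3 shares of 246,000: Zubin, Bertrand, and Dora each take 246,000.

Desmond: 738,000; Priya: 184,500; Samir: 184,500; Nikolai: 184,500; Yevgeni: 184,500; Fionn: 738,000; Efua: 738,000; Zubin: 246,000; Bertrand: 246,000; Dora: 246,000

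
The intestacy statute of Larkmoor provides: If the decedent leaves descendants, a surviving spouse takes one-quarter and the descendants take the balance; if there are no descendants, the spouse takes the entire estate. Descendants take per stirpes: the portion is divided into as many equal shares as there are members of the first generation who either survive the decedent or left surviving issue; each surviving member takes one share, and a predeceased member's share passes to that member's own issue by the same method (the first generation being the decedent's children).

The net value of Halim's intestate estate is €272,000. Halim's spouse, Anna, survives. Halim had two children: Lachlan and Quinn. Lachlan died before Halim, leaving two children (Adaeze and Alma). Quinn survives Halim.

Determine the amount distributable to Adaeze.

Adaeze receives €51,000.

Anna takes one-quarter of €272,000 = €68,000. The remaining €204,000 passes to the descendants.
The descendants' portion (€204,000) is divided into 2 shares of €102,000: Quinn takes €102,000; Lachlan's €102,000 share passes to Lachlan's issue.
Lachlan's share (€102,000) is divided into 2 shares of €51,000: Adaeze and Alma each take €51,000.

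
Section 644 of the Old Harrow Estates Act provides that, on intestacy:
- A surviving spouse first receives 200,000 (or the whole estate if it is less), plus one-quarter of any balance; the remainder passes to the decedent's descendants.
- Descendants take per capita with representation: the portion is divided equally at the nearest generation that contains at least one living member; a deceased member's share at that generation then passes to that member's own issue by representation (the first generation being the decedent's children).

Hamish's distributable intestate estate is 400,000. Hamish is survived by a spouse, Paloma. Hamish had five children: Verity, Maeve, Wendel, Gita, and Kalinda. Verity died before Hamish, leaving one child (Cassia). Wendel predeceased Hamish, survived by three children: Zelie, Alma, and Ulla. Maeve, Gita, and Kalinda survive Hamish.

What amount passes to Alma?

Paloma first takes 200,000, leaving a balance of 200,000. Paloma then takes one-quarter of the balance (50,000), for a total of 250,000. The remaining 150,000 passes to the descendants.
The descendants' portion (150,000) is divided into 5 shares of 30,000: Maeve, Gita, and Kalinda each take 30,000; Verity's 30,000 share passes to Verity's issue; Wendel's 30,000 share passes to Wendel's issue.
Verity's share (30,000) passes entirely to Cassia.
Wendel's share (30,000) is divided into 3 shares of 10,000: Zelie, Alma, and Ulla each take 10,000.

Alma receives 10,000.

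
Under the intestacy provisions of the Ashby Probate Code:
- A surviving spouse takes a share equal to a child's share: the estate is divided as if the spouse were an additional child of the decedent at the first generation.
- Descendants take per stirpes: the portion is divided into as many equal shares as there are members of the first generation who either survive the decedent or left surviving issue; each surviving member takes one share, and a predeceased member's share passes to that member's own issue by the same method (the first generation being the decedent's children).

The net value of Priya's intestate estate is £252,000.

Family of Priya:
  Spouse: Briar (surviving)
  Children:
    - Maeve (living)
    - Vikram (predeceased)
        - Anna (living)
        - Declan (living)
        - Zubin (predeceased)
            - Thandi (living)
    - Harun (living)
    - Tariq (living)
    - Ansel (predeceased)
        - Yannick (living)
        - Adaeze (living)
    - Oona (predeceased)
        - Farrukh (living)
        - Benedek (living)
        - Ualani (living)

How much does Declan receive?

The spouse counts as an additional share at the children's level, so there are 7 primary shares of £36,000. Briar takes one such share (£36,000).
The children's combined portion (£216,000) is divided into 6 shares of £36,000: Maeve, Harun, and Tariq each take £36,000; Vikram's £36,000 share passes to Vikram's issue; Ansel's £36,000 share passes to Ansel's issue; Oona's £36,000 share passes to Oona's issue.
Vikram's share (£36,000) is divided into 3 shares of £12,000: Anna and Declan each take £12,000; Zubin's £12,000 share passes to Zubin's issue.
Zubin's share (£12,000) passes entirely to Thandi.
Ansel's share (£36,000) is divided into 2 shares of £18,000: Yannick and Adaeze each take £18,000.
Oona's share (£36,000) is divided into 3 shares of £12,000: Farrukh, Benedek, and Ualani each take £12,000.

Declan receives £12,000.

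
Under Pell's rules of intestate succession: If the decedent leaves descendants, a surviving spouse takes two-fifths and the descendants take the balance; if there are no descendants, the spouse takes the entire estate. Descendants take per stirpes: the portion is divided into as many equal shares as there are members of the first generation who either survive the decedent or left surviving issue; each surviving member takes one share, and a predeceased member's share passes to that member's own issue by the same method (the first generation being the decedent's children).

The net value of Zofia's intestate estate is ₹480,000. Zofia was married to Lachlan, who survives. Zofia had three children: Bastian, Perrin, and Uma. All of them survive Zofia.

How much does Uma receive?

Lachlan takes two-fifths of ₹480,000 = ₹192,000. The remaining ₹288,000 passes to the descendants.
The descendants' portion (₹288,000) is divided into 3 shares of ₹96,000: Bastian, Perrin, and Uma each take ₹96,000.

Uma receives ₹96,000.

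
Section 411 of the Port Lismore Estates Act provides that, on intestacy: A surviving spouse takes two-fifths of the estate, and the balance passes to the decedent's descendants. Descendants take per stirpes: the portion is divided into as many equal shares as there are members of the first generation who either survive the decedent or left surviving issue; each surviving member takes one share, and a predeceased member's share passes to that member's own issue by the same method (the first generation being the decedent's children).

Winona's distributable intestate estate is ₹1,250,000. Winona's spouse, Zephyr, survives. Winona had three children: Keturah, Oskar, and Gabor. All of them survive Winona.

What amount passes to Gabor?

Zephyr takes two-fifths of ₹1,250,000 = ₹500,000. The remaining ₹750,000 passes to the descendants.
The descendants' portion (₹750,000) is divided into 3 shares of ₹250,000: Keturah, Oskar, and Gabor each take ₹250,000.

Gabor receives ₹250,000.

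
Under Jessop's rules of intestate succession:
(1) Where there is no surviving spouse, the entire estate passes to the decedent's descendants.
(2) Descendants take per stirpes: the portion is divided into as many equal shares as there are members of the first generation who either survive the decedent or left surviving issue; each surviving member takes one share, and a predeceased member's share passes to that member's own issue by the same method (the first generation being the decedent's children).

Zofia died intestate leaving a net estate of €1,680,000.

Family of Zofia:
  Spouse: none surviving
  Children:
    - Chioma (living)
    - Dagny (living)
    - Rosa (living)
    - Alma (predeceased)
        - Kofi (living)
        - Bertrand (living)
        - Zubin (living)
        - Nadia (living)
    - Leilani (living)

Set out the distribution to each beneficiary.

The entire €1,680,000 passes to the descendants.
That amount (€1,680,000) is divided into 5 shares of €336,000: Chioma, Dagny, Rosa, and Leilani each take €336,000; Alma's €336,000 share passes to Alma's issue.
Alma's share (€336,000) is divided into 4 shares of €84,000: Kofi, Bertrand, Zubin, and Nadia each take €84,000.

Chioma: €336,000; Dagny: €336,000; Rosa: €336,000; Kofi: €84,000; Bertrand: €84,000; Zubin: €84,000; Nadia: €84,000; Leilani: €336,000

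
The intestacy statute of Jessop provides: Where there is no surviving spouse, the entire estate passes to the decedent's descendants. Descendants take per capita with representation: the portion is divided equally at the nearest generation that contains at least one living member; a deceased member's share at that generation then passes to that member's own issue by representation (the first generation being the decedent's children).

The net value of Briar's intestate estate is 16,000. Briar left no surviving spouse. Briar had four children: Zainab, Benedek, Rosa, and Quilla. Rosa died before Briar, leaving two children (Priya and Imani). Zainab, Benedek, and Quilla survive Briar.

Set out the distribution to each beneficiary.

The entire 16,000 passes to the descendants.
That amount (16,000) is divided into 4 shares of 4,000: Zainab, Benedek, and Quilla each take 4,000; Rosa's 4,000 share passes to Rosa's issue.
Rosa's share (4,000) is divided into 2 shares of 2,000: Priya and Imani each take 2,000.

Zainab: 4,000; Benedek: 4,000; Priya: 2,000; Imani: 2,000; Quilla: 4,000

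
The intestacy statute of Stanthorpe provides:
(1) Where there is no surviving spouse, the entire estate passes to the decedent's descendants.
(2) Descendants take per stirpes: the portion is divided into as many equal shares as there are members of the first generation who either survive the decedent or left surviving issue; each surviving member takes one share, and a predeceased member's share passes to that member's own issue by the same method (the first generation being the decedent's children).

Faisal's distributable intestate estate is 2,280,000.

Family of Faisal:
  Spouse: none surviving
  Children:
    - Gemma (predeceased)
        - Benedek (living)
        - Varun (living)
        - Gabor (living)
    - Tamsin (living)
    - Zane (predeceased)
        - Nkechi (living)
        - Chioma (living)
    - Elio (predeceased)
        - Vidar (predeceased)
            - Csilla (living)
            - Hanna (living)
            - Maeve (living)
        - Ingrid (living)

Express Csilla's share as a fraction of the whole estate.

The entire 2,280,000 passes to the descendants.
That amount (2,280,000) is divided into 4 shares of 570,000: Tamsin takes 570,000; Gemma's 570,000 share passes to Gemma's issue; Zane's 570,000 share passes to Zane's issue; Elio's 570,000 share passes to Elio's issue.
Gemma's share (570,000) is divided into 3 shares of 190,000: Benedek, Varun, and Gabor each take 190,000.
Zane's share (570,000) is divided into 2 shares of 285,000: Nkechi and Chioma each take 285,000.
Elio's share (570,000) is divided into 2 shares of 285,000: Ingrid takes 285,000; Vidar's 285,000 share passes to Vidar's issue.
Vidar's share (285,000) is divided into 3 shares of 95,000: Csilla, Hanna, and Maeve each take 95,000.

Csilla receives 1/24 of the estate.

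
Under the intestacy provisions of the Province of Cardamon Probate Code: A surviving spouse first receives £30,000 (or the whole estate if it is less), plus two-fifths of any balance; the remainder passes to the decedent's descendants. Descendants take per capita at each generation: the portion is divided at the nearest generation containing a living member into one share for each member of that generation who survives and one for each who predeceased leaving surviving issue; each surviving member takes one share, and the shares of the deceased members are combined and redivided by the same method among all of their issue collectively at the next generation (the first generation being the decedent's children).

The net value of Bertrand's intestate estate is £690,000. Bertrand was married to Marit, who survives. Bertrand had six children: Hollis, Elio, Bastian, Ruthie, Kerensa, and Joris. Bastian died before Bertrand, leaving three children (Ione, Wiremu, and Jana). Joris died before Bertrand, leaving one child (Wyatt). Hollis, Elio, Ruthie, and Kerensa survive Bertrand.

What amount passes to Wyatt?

Marit first takes £30,000, leaving a balance of £660,000. Marit then takes two-fifths of the balance (£264,000), for a total of £294,000. The remaining £396,000 passes to the descendants.
The descendants' portion (£396,000) is divided at the children's generation into 6 shares of £66,000. Hollis, Elio, Ruthie, and Kerensa each take £66,000. The 2 shares of the deceased (Bastian and Joris) are combined into a pool of £132,000.
That pool (£132,000) is divided at the grandchildren's generation equally among Ione, Wiremu, Jana, and Wyatt: £33,000 each.

Wyatt receives £33,000.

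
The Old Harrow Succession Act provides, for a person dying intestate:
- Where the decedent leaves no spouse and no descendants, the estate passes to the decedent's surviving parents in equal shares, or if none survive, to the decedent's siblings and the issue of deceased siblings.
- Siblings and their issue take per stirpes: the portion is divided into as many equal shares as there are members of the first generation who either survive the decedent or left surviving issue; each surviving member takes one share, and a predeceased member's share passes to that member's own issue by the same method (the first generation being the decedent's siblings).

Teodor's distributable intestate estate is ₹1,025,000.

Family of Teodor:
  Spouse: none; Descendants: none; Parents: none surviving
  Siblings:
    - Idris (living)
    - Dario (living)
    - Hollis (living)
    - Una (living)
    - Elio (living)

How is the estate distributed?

The entire ₹1,025,000 passes to the siblings and their issue.
That amount (₹1,025,000) is divided into 5 shares of ₹205,000: Idris, Dario, Hollis, Una, and Elio each take ₹205,000.

Idris: ₹205,000; Dario: ₹205,000; Hollis: ₹205,000; Una: ₹205,000; Elio: ₹205,000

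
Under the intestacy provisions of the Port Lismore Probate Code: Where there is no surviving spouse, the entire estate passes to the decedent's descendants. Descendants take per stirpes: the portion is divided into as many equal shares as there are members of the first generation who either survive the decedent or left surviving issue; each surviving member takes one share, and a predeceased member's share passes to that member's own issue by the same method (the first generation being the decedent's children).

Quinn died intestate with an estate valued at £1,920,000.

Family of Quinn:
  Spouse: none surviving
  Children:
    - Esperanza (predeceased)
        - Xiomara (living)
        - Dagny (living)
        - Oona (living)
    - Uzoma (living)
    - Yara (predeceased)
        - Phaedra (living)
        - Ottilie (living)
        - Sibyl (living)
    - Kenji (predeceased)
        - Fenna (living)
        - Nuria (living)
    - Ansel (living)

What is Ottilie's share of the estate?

The entire £1,920,000 passes to the descendants.
That amount (£1,920,000) is divided into 5 shares of £384,000: Uzoma and Ansel each take £384,000; Esperanza's £384,000 share passes to Esperanza's issue; Yara's £384,000 share passes to Yara's issue; Kenji's £384,000 share passes to Kenji's issue.
Esperanza's share (£384,000) is divided into 3 shares of £128,000: Xiomara, Dagny, and Oona each take £128,000.
Yara's share (£384,000) is divided into 3 shares of £128,000: Phaedra, Ottilie, and Sibyl each take £128,000.
Kenji's share (£384,000) is divided into 2 shares of £192,000: Fenna and Nuria each take £192,000.

Ottilie receives £128,000.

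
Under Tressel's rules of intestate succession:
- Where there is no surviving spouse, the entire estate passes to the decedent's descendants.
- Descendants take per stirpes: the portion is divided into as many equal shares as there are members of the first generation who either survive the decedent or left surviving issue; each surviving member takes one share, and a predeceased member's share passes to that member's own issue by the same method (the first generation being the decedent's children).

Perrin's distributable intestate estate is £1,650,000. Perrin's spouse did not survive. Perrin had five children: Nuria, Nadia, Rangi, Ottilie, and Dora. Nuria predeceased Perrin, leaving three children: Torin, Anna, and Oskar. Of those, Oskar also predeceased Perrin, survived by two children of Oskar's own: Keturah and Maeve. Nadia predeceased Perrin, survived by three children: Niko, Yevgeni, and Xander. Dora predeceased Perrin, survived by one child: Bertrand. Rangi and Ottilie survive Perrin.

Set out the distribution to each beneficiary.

Torin: £110,000; Anna: £110,000; Keturah: £55,000; Maeve: £55,000; Niko: £110,000; Yevgeni: £110,000; Xander: £110,000; Rangi: £330,000; Ottilie: £330,000; Bertrand: £330,000

The entire £1,650,000 passes to the descendants.
That amount (£1,650,000) is divided into 5 shares of £330,000: Rangi and Ottilie each take £330,000; Nuria's £330,000 share passes to Nuria's issue; Nadia's £330,000 share passes to Nadia's issue; Dora's £330,000 share passes to Dora's issue.
Nuria's share (£330,000) is divided into 3 shares of £110,000: Torin and Anna each take £110,000; Oskar's £110,000 share passes to Oskar's issue.
Oskar's share (£110,000) is divided into 2 shares of £55,000: Keturah and Maeve each take £55,000.
Nadia's share (£330,000) is divided into 3 shares of £110,000: Niko, Yevgeni, and Xander each take £110,000.
Dora's share (£330,000) passes entirely to Bertrand.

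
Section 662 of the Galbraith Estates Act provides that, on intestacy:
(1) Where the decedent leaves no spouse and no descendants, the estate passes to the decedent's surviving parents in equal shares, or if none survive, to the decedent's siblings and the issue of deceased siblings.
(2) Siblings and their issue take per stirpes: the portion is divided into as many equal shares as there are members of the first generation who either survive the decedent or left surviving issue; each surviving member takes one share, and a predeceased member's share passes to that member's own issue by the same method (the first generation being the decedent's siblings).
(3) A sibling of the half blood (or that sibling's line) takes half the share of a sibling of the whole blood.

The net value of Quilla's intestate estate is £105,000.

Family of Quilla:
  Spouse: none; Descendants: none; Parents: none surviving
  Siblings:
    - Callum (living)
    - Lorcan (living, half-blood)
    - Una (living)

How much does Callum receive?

The entire £105,000 passes to the siblings and their issue.
Counting each half-blood sibling's line as half a unit, there are 5/2 units in £105,000, so one unit is £42,000. Whole-blood lines (Callum and Una) take £42,000 each; half-blood lines (Lorcan) take £21,000 each.

Callum receives £42,000.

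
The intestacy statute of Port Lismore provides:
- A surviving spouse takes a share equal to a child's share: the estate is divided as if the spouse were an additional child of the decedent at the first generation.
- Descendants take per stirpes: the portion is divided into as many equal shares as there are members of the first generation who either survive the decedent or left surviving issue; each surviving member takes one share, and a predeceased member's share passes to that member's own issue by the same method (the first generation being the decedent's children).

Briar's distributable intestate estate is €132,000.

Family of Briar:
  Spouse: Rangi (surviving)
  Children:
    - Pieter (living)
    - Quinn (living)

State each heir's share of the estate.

Rangi: €44,000; Pieter: €44,000; Quinn: €44,000

The spouse counts as an additional share at the children's level, so there are 3 primary shares of €44,000. Rangi takes one such share (€44,000).
The children's combined portion (€88,000) is divided into 2 shares of €44,000: Pieter and Quinn each take €44,000.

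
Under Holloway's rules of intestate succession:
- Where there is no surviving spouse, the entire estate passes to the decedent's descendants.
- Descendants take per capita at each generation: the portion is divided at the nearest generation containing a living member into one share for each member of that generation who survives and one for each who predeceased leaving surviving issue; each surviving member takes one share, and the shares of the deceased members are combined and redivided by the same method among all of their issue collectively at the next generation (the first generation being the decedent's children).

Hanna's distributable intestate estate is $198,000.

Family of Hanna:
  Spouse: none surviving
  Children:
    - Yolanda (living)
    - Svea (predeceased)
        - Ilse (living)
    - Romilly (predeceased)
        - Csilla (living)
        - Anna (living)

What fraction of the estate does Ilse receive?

Ilse receives 2/9 of the estate.

The entire $198,000 passes to the descendants.
That amount ($198,000) is divided at the children's generation into 3 shares of $66,000. Yolanda takes $66,000. The 2 shares of the deceased (Svea and Romilly) are combined into a pool of $132,000.
That pool ($132,000) is divided at the grandchildren's generation equally among Ilse, Csilla, and Anna: $44,000 each.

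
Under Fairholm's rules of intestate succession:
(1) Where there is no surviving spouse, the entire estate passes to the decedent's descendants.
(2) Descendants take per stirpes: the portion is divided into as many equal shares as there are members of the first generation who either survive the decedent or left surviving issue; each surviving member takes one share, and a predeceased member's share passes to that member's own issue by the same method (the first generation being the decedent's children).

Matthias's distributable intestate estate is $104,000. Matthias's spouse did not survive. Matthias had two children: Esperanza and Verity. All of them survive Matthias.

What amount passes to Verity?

Verity receives $52,000.

The entire $104,000 passes to the descendants.
That amount ($104,000) is divided into 2 shares of $52,000: Esperanza and Verity each take $52,000.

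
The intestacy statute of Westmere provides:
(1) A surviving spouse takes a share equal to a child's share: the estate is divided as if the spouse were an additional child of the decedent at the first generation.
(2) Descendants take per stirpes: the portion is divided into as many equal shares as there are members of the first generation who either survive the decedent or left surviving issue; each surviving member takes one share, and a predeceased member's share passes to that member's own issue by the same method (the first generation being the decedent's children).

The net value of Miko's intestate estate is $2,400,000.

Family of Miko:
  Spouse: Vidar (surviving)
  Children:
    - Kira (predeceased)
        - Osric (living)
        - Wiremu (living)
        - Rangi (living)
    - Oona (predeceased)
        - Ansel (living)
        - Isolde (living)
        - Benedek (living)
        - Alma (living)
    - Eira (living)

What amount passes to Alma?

The spouse counts as an additional share at the children's level, so there are 4 primary shares of $600,000. Vidar takes one such share ($600,000).
The children's combined portion ($1,800,000) is divided into 3 shares of $600,000: Eira takes $600,000; Kira's $600,000 share passes to Kira's issue; Oona's $600,000 share passes to Oona's issue.
Kira's share ($600,000) is divided into 3 shares of $200,000: Osric, Wiremu, and Rangi each take $200,000.
Oona's share ($600,000) is divided into 4 shares of $150,000: Ansel, Isolde, Benedek, and Alma each take $150,000.

Alma receives $150,000.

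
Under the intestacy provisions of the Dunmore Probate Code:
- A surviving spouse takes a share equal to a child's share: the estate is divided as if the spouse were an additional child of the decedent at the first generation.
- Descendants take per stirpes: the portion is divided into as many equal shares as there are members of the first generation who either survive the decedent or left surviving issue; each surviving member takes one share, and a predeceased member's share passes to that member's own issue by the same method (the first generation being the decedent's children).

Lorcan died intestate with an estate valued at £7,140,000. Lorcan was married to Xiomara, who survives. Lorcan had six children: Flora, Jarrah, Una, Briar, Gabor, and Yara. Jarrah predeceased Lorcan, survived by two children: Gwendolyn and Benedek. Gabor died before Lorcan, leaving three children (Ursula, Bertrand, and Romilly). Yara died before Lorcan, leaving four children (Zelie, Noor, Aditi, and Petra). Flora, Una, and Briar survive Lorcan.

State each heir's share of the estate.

Xiomara: £1,020,000; Flora: £1,020,000; Gwendolyn: £510,000; Benedek: £510,000; Una: £1,020,000; Briar: £1,020,000; Ursula: £340,000; Bertrand: £340,000; Romilly: £340,000; Zelie: £255,000; Noor: £255,000; Aditi: £255,000; Petra: £255,000

The spouse counts as an additional share at the children's level, so there are 7 primary shares of £1,020,000. Xiomara takes one such share (£1,020,000).
The children's combined portion (£6,120,000) is divided into 6 shares of £1,020,000: Flora, Una, and Briar each take £1,020,000; Jarrah's £1,020,000 share passes to Jarrah's issue; Gabor's £1,020,000 share passes to Gabor's issue; Yara's £1,020,000 share passes to Yara's issue.
Jarrah's share (£1,020,000) is divided into 2 shares of £510,000: Gwendolyn and Benedek each take £510,000.
Gabor's share (£1,020,000) is divided into 3 shares of £340,000: Ursula, Bertrand, and Romilly each take £340,000.
Yara's share (£1,020,000) is divided into 4 shares of £255,000: Zelie, Noor, Aditi, and Petra each take £255,000.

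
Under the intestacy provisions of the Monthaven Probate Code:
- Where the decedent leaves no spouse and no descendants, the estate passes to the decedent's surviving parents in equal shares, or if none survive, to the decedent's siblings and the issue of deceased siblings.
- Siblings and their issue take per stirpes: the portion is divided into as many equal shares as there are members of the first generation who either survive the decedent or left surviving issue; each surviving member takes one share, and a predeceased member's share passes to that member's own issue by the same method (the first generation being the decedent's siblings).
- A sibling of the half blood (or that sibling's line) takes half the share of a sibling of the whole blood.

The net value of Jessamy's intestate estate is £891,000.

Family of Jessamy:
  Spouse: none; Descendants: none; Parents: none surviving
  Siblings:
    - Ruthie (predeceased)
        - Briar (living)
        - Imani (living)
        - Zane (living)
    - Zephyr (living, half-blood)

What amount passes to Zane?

The entire £891,000 passes to the siblings and their issue.
Counting each half-blood sibling's line as half a unit, there are 3/2 units in £891,000, so one unit is £594,000. Whole-blood lines (Ruthie) take £594,000 each; half-blood lines (Zephyr) take £297,000 each.
Ruthie's share (£594,000) is divided into 3 shares of £198,000: Briar, Imani, and Zane each take £198,000.

Zane receives £198,000.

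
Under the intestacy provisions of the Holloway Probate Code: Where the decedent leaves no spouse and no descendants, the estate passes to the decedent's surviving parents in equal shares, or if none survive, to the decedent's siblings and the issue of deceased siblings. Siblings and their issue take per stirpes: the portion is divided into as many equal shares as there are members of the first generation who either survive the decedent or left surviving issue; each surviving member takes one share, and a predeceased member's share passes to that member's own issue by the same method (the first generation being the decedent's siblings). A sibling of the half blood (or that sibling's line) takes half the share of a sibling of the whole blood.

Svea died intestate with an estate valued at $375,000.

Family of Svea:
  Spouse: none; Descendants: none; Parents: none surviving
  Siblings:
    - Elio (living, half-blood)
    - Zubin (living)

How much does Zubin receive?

Zubin receives $250,000.

The entire $375,000 passes to the siblings and their issue.
Counting each half-blood sibling's line as half a unit, there are 3/2 units in $375,000, so one unit is $250,000. Whole-blood lines (Zubin) take $250,000 each; half-blood lines (Elio) take $125,000 each.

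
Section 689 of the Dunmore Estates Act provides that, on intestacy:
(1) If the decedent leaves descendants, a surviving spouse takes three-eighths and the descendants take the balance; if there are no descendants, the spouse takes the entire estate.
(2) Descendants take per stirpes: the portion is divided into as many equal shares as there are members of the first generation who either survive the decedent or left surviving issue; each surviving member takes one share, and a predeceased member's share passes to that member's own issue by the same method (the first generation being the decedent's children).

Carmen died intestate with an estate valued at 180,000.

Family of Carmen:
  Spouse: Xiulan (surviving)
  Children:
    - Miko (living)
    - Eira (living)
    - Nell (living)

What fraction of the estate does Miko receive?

Xiulan takes three-eighths of 180,000 = 67,500. The remaining 112,500 passes to the descendants.
The descendants' portion (112,500) is divided into 3 shares of 37,500: Miko, Eira, and Nell each take 37,500.

Miko receives 5/24 of the estate.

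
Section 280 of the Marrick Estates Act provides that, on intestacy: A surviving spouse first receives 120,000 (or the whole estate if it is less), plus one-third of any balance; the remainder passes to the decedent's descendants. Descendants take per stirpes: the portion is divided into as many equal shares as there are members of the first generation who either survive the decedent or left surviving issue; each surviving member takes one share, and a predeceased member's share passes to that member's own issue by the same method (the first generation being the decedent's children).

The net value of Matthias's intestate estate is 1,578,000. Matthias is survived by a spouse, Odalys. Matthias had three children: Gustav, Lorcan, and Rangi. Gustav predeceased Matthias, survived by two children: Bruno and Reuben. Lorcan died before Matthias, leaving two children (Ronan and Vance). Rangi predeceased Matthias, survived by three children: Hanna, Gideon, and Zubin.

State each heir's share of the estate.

Odalys: 606,000; Bruno: 162,000; Reuben: 162,000; Ronan: 162,000; Vance: 162,000; Hanna: 108,000; Gideon: 108,000; Zubin: 108,000

Odalys first takes 120,000, leaving a balance of 1,458,000. Odalys then takes one-third of the balance (486,000), for a total of 606,000. The remaining 972,000 passes to the descendants.
The descendants' portion (972,000) is divided into 3 shares of 324,000: Gustav's 324,000 share passes to Gustav's issue; Lorcan's 324,000 share passes to Lorcan's issue; Rangi's 324,000 share passes to Rangi's issue.
Gustav's share (324,000) is divided into 2 shares of 162,000: Bruno and Reuben each take 162,000.
Lorcan's share (324,000) is divided into 2 shares of 162,000: Ronan and Vance each take 162,000.
Rangi's share (324,000) is divided into 3 shares of 108,000: Hanna, Gideon, and Zubin each take 108,000.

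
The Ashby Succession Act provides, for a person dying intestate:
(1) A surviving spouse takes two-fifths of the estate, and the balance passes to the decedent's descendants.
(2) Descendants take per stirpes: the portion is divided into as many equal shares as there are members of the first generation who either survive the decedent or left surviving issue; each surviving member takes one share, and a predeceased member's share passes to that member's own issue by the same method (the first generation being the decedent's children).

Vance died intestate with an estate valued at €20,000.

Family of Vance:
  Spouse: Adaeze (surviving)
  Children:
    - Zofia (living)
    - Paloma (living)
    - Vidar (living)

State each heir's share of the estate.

Adaeze: €8,000; Zofia: €4,000; Paloma: €4,000; Vidar: €4,000

Adaeze takes two-fifths of €20,000 = €8,000. The remaining €12,000 passes to the descendants.
The descendants' portion (€12,000) is divided into 3 shares of €4,000: Zofia, Paloma, and Vidar each take €4,000.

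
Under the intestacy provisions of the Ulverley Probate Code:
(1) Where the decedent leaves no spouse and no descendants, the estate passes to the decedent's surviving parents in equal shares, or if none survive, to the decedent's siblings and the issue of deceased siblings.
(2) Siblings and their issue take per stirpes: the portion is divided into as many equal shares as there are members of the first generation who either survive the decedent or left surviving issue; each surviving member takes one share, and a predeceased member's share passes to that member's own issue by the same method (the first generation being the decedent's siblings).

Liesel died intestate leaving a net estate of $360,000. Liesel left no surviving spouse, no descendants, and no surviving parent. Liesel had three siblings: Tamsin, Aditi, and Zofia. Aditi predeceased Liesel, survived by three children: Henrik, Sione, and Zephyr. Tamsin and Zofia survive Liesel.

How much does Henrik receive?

The entire $360,000 passes to the siblings and their issue.
That amount ($360,000) is divided into 3 shares of $120,000: Tamsin and Zofia each take $120,000; Aditi's $120,000 share passes to Aditi's issue.
Aditi's share ($120,000) is divided into 3 shares of $40,000: Henrik, Sione, and Zephyr each take $40,000.

Henrik receives $40,000.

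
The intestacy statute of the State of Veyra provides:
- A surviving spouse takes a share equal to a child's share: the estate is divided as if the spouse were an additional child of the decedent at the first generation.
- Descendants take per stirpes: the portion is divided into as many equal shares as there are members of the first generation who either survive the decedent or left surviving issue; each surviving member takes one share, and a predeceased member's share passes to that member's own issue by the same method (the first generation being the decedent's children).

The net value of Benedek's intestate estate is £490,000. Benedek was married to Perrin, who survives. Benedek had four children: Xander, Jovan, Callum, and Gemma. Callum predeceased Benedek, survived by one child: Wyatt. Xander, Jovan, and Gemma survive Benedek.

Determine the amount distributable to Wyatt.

The spouse counts as an additional share at the children's level, so there are 5 primary shares of £98,000. Perrin takes one such share (£98,000).
The children's combined portion (£392,000) is divided into 4 shares of £98,000: Xander, Jovan, and Gemma each take £98,000; Callum's £98,000 share passes to Callum's issue.
Callum's share (£98,000) passes entirely to Wyatt.

Wyatt receives £98,000.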